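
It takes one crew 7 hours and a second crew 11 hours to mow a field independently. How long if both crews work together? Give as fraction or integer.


Rate of A = 1/7 job per hour
Rate of B = 1/11 job per hour
Combined rate = 1/7 + 1/11
Find common denominator: (11 + 7)/(7*11) = 18/77
Combined rate = 18/77 job per hour
Time together = 1 / (18/77) = 77/18 hours

77/18


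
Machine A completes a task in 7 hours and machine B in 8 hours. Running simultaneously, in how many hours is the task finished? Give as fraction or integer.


Rate of A = 1/7 job per hour
Rate of B = 1/8 job per hour
Combined rate = 1/7 + 1/8
Find common denominator: (8 + 7)/(7*8) = 15/56
Combined rate = 15/56 job per hour
Time together = 1 / (15/56) = 56/15 hours

56/15


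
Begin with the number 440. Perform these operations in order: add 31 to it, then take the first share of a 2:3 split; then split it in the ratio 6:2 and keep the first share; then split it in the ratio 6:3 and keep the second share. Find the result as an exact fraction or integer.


Start with 440.
Step 1: Add 31: 440+31=471; split 2:3 first = 471*2/5 = 942/5
Step 2: Split 6:2, first share = 942/5 * 6/8 = 1413/10
Step 3: Split 6:3, second share = 1413/10 * 3/9 = 471/10
Final result = 471/10

471/10


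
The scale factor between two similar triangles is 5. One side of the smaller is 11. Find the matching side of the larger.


Similar triangles have proportional sides
Scale factor = 5
Smaller side = 11
Corresponding larger side = 11 * 5
= 55

55


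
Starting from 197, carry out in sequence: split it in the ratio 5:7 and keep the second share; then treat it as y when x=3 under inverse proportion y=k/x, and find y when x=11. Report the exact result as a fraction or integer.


Start with 197.
Step 1: Split 5:7, second share = 197 * 7/12 = 1379/12
Step 2: Inverse prop: k = (1379/12)*3; new y = k/11 = 1379/12*3/11 = 1379/44
Final result = 1379/44

1379/44


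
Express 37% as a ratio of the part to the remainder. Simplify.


Part = 37%, Remainder = 63%
Ratio = 37:63
GCD(37, 63) = 1
Simplify: 37:63 = 37:63

37:63


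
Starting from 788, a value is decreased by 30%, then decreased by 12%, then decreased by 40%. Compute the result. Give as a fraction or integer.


Start: 788
Step 1: decrease by 30% => multiply by 70/100
  788 * 70/100 = 2758/5
Step 2: decrease by 12% => multiply by 88/100
  2758/5 * 88/100 = 60676/125
Step 3: decrease by 40% => multiply by 60/100
  60676/125 * 60/100 = 182028/625
Final value = 182028/625

182028/625


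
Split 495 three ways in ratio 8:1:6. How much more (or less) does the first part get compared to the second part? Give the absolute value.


Total parts = 8 + 1 + 6 = 15
Value per part = 495 / 15 = 33
Shares: 8*33=264, 1*33=33, 6*33=198
First share = 264, second share = 33
Difference = |264 - 33| = 231

231


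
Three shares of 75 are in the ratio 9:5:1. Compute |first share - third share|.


Total parts = 9 + 5 + 1 = 15
Value per part = 75 / 15 = 5
Shares: 9*5=45, 5*5=25, 1*5=5
First share = 45, third share = 5
Difference = |45 - 5| = 40

40


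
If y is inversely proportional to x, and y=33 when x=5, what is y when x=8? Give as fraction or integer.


Inverse proportion: y = k/x
Find k: k = 5 * 33 = 165
Compute y at x=8: y = 165/8
y = 165/8

165/8


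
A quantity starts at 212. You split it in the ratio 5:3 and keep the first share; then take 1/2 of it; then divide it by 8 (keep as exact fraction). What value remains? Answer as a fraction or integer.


Start with 212.
Step 1: Split 5:3, first share = 212 * 5/8 = 265/2
Step 2: Take 1/2: 265/2 * 1/2 = 265/4
Step 3: Divide by 8: 265/4 / 8 = 265/32
Final result = 265/32

265/32


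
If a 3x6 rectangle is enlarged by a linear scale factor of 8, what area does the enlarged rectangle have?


Original dimensions: 3 x 6
Enlargement factor = 8
New width = 3 * 8 = 24
New height = 6 * 8 = 48
New area = 24 * 48 = 1152

1152


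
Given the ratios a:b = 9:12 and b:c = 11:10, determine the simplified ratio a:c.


Given a:b = 9:12 and b:c = 11:10
Make b consistent. Multiply first ratio by 11: a:b = 99:132
Multiply second ratio by 12: b:c = 132:120
Now b = 132 in both, so a:b:c = 99:132:120
Therefore a:c = 99:120
Simplify by GCD: a:c = 33:40

33:40


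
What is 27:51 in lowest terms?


Find GCD(27, 51)
GCD = 3
Divide both by 3: 27/3 = 9, 51/3 = 17
Simplified ratio = 9:17

9:17


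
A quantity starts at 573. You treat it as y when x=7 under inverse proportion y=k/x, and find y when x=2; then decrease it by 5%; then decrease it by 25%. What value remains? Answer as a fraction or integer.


Start with 573.
Step 1: Inverse prop: k = (573)*7; new y = k/2 = 573*7/2 = 4011/2
Step 2: Decrease by 5%: 4011/2 * 95/100 = 76209/40
Step 3: Decrease by 25%: 76209/40 * 75/100 = 228627/160
Final result = 228627/160

228627/160


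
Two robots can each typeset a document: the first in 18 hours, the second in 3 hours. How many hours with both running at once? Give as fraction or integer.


Rate of A = 1/18 job per hour
Rate of B = 1/3 job per hour
Combined rate = 1/18 + 1/3
Find common denominator: (3 + 18)/(18*3) = 21/54
Combined rate = 7/18 job per hour
Time together = 1 / (7/18) = 18/7 hours

18/7


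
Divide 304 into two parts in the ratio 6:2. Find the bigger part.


Total parts = 6 + 2 = 8
Value per part = 304 / 8 = 38
First share = 6 * 38 = 228
Second share = 2 * 38 = 76
Larger share = 228

228


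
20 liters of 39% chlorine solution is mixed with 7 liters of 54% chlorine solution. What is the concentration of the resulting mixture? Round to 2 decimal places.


Solute in mixture 1 = 39% of 20 L = 20*39/100 = 39/5 L
Solute in mixture 2 = 54% of 7 L = 7*54/100 = 189/50 L
Total solute = 39/5 + 189/50 = 579/50 L
Total volume = 20 + 7 = 27 L
Final concentration = 579/50/27 * 100 = 42.89%

42.89


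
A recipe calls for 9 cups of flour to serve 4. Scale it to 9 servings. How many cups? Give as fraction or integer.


Original: 9 cups for 4 servings
Target servings = 9
Scaling factor = 9/4
New amount = 9 * 9/4
= 81/4
= 81/4 cups

81/4


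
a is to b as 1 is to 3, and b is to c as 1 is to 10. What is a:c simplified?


Given a:b = 1:3 and b:c = 1:10
Make b consistent. Multiply first ratio by 1: a:b = 1:3
Multiply second ratio by 3: b:c = 3:30
Now b = 3 in both, so a:b:c = 1:3:30
Therefore a:c = 1:30
Simplify by GCD: a:c = 1:30

1:30


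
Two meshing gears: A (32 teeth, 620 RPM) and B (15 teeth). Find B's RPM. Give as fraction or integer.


Gear ratio: teeth_A * RPM_A = teeth_B * RPM_B
32 * 620 = 15 * RPM_B
19840 = 15 * RPM_B
RPM_B = 19840 / 15
RPM_B = 3968/3

3968/3


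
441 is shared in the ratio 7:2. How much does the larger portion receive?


Total parts = 7 + 2 = 9
Value per part = 441 / 9 = 49
First share = 7 * 49 = 343
Second share = 2 * 49 = 98
Larger share = 343

343


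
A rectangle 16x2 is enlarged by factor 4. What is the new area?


Original dimensions: 16 x 2
Enlargement factor = 4
New width = 16 * 4 = 64
New height = 2 * 4 = 8
New area = 64 * 8 = 512

512


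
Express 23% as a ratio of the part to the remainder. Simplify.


Part = 23%, Remainder = 77%
Ratio = 23:77
GCD(23, 77) = 1
Simplify: 23:77 = 23:77

23:77


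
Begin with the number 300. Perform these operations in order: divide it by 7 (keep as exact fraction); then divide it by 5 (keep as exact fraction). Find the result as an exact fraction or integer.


Start with 300.
Step 1: Divide by 7: 300 / 7 = 300/7
Step 2: Divide by 5: 300/7 / 5 = 60/7
Final result = 60/7

60/7


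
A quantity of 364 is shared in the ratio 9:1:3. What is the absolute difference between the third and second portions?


Total parts = 9 + 1 + 3 = 13
Value per part = 364 / 13 = 28
Shares: 9*28=252, 1*28=28, 3*28=84
Third share = 84, second share = 28
Difference = |84 - 28| = 56

56


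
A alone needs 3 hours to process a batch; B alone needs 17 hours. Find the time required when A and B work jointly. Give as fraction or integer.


Rate of A = 1/3 job per hour
Rate of B = 1/17 job per hour
Combined rate = 1/3 + 1/17
Find common denominator: (17 + 3)/(3*17) = 20/51
Combined rate = 20/51 job per hour
Time together = 1 / (20/51) = 51/20 hours

51/20


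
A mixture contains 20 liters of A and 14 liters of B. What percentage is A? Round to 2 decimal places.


Volume of A = 20 L
Volume of B = 14 L
Total volume = 20 + 14 = 34 L
Percentage of A = (20/34) * 100
= 58.82%

58.82


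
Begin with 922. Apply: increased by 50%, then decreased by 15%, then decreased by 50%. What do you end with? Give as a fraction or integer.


Start: 922
Step 1: increase by 50% => multiply by 150/100
  922 * 150/100 = 1383
Step 2: decrease by 15% => multiply by 85/100
  1383 * 85/100 = 23511/20
Step 3: decrease by 50% => multiply by 50/100
  23511/20 * 50/100 = 23511/40
Final value = 23511/40

23511/40


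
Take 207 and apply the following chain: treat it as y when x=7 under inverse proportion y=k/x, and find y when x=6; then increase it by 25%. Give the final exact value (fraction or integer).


Start with 207.
Step 1: Inverse prop: k = (207)*7; new y = k/6 = 207*7/6 = 483/2
Step 2: Increase by 25%: 483/2 * 125/100 = 2415/8
Final result = 2415/8

2415/8


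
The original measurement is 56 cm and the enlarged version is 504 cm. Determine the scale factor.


Original length = 56 cm
Scaled length = 504 cm
Scale factor = 504 / 56
= 9

9


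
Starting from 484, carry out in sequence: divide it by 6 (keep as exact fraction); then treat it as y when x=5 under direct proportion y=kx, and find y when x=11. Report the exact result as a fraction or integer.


Start with 484.
Step 1: Divide by 6: 484 / 6 = 242/3
Step 2: Direct prop: k = (242/3)/5; new y = k*11 = 242/3*11/5 = 2662/15
Final result = 2662/15

2662/15


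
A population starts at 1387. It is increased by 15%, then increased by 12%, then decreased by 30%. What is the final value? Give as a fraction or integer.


Start: 1387
Step 1: increase by 15% => multiply by 115/100
  1387 * 115/100 = 31901/20
Step 2: increase by 12% => multiply by 112/100
  31901/20 * 112/100 = 223307/125
Step 3: decrease by 30% => multiply by 70/100
  223307/125 * 70/100 = 1563149/1250
Final value = 1563149/1250

1563149/1250


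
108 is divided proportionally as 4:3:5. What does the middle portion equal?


Ratio = 4:3:5
Total parts = 4 + 3 + 5 = 12
Value per part = 108 / 12 = 9
First share = 4 * 9 = 36
Middle share = 3 * 9 = 27
Third share = 5 * 9 = 45

27


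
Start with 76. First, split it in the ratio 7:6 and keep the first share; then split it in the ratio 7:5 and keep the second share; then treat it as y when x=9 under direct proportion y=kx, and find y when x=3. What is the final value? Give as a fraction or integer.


Start with 76.
Step 1: Split 7:6, first share = 76 * 7/13 = 532/13
Step 2: Split 7:5, second share = 532/13 * 5/12 = 665/39
Step 3: Direct prop: k = (665/39)/9; new y = k*3 = 665/39*3/9 = 665/117
Final result = 665/117

665/117


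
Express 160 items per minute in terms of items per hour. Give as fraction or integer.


Converting from per minute to per hour
Rate = 160 items per minute
Multiply by 60: 160 * 60
= 9600 items per hour

9600


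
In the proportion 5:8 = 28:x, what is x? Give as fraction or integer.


Setting up: 5/8 = 28/x
Cross multiply: 5 * x = 8 * 28
5x = 224
x = 224/5
x = 224/5

224/5


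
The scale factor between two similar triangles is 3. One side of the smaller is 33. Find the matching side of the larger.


Similar triangles have proportional sides
Scale factor = 3
Smaller side = 33
Corresponding larger side = 33 * 3
= 99

99


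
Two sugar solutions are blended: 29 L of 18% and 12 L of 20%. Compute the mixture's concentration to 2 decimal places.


Solute in mixture 1 = 18% of 29 L = 29*18/100 = 261/50 L
Solute in mixture 2 = 20% of 12 L = 12*20/100 = 12/5 L
Total solute = 261/50 + 12/5 = 381/50 L
Total volume = 29 + 12 = 41 L
Final concentration = 381/50/41 * 100 = 18.59%

18.59


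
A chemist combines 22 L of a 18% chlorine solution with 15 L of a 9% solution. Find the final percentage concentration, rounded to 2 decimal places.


Solute in mixture 1 = 18% of 22 L = 22*18/100 = 99/25 L
Solute in mixture 2 = 9% of 15 L = 15*9/100 = 27/20 L
Total solute = 99/25 + 27/20 = 531/100 L
Total volume = 22 + 15 = 37 L
Final concentration = 531/100/37 * 100 = 14.35%

14.35


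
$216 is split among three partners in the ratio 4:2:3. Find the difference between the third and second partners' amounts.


Total parts = 4 + 2 + 3 = 9
Value per part = 216 / 9 = 24
Shares: 4*24=96, 2*24=48, 3*24=72
Third share = 72, second share = 48
Difference = |72 - 48| = 24

24


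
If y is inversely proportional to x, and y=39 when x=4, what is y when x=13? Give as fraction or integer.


Inverse proportion: y = k/x
Find k: k = 4 * 39 = 156
Compute y at x=13: y = 156/13
y = 12

12


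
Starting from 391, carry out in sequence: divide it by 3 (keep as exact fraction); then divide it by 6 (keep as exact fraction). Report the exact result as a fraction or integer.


Start with 391.
Step 1: Divide by 3: 391 / 3 = 391/3
Step 2: Divide by 6: 391/3 / 6 = 391/18
Final result = 391/18

391/18


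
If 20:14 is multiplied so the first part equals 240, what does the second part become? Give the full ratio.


Original ratio: 20:14
First term target: 240
Scale factor = 240 / 20 = 12
Multiply second term: 14 * 12 = 168
Equivalent ratio = 240:168

240:168


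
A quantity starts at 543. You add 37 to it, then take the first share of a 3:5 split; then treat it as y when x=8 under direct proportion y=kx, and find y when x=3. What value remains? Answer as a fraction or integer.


Start with 543.
Step 1: Add 37: 543+37=580; split 3:5 first = 580*3/8 = 435/2
Step 2: Direct prop: k = (435/2)/8; new y = k*3 = 435/2*3/8 = 1305/16
Final result = 1305/16

1305/16


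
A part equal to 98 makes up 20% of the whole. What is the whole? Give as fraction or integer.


Given: 98 is 20% of the whole
Set up: 98 = 20/100 * whole
whole = 98 * 100 / 20
whole = 9800 / 20
whole = 490

490


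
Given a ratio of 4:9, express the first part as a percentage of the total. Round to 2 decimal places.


Total parts = 4 + 9 = 13
First part fraction = 4/13
Percentage = (4/13) * 100
= 0.307692 * 100
= 30.77%

30.77


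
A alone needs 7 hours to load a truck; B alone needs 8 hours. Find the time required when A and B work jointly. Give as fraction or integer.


Rate of A = 1/7 job per hour
Rate of B = 1/8 job per hour
Combined rate = 1/7 + 1/8
Find common denominator: (8 + 7)/(7*8) = 15/56
Combined rate = 15/56 job per hour
Time together = 1 / (15/56) = 56/15 hours

56/15


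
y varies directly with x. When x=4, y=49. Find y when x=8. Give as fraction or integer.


Direct proportion: y = kx
Find k: k = 49/4 = 49/4
Compute y at x=8: y = 49/4 * 8
y = 98

98


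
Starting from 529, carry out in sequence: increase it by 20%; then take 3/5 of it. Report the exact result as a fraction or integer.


Start with 529.
Step 1: Increase by 20%: 529 * 120/100 = 3174/5
Step 2: Take 3/5: 3174/5 * 3/5 = 9522/25
Final result = 9522/25

9522/25


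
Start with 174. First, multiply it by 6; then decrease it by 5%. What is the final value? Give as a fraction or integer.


Start with 174.
Step 1: Multiply by 6: 174 * 6 = 1044
Step 2: Decrease by 5%: 1044 * 95/100 = 4959/5
Final result = 4959/5

4959/5


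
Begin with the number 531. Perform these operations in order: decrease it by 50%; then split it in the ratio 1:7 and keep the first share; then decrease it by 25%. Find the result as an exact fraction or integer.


Start with 531.
Step 1: Decrease by 50%: 531 * 50/100 = 531/2
Step 2: Split 1:7, first share = 531/2 * 1/8 = 531/16
Step 3: Decrease by 25%: 531/16 * 75/100 = 1593/64
Final result = 1593/64

1593/64


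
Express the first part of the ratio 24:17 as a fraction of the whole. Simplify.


Total parts = 24 + 17 = 41
First part fraction = 24/41
Simplify: 24/41 = 24/41

24/41


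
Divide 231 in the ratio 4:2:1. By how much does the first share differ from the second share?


Total parts = 4 + 2 + 1 = 7
Value per part = 231 / 7 = 33
Shares: 4*33=132, 2*33=66, 1*33=33
First share = 132, second share = 66
Difference = |132 - 66| = 66

66


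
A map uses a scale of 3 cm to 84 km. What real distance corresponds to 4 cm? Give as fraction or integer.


Map scale: 3 cm = 84 km
Measured distance on map = 4 cm
Set up proportion: 4 * 84 / 3
= 336 / 3
= 112 km

112


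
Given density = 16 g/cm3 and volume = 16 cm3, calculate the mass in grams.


Using mass = density * volume
Density = 16 g/cm3
Volume = 16 cm3
Mass = 16 * 16
= 256 g

256


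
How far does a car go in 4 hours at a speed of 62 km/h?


Using distance = speed * time
Speed = 62 km/h
Time = 4 hours
Distance = 62 * 4
= 248 km

248


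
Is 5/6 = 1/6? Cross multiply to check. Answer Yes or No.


Cross multiply to check 5/6 = 1/6
Left cross product: 5 * 6 = 30
Right cross product: 6 * 1 = 6
30 != 6
Not equal, so proportions differ => No

No


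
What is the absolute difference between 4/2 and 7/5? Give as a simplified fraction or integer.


Simplify: 4/2 = 2 and 7/5 = 7/5
Find common denominator: LCD = 5
Convert: 10/5 and 7/5
Difference = |10 - 7|/5 = 3/5
Simplified = 3/5

3/5


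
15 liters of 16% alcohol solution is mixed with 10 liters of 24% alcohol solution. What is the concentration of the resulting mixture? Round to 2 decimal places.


Solute in mixture 1 = 16% of 15 L = 15*16/100 = 12/5 L
Solute in mixture 2 = 24% of 10 L = 10*24/100 = 12/5 L
Total solute = 12/5 + 12/5 = 24/5 L
Total volume = 15 + 10 = 25 L
Final concentration = 24/5/25 * 100 = 19.20%

19.20


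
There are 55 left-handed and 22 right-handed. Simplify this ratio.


Find GCD(55, 22)
GCD = 11
Divide both by 11: 55/11 = 5, 22/11 = 2
Simplified ratio = 5:2

5:2


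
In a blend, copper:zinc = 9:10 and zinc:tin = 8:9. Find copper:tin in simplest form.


Given a:b = 9:10 and b:c = 8:9
Make b consistent. Multiply first ratio by 8: a:b = 72:80
Multiply second ratio by 10: b:c = 80:90
Now b = 80 in both, so a:b:c = 72:80:90
Therefore a:c = 72:90
Simplify by GCD: a:c = 4:5

4:5


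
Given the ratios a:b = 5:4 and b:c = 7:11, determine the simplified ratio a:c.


Given a:b = 5:4 and b:c = 7:11
Make b consistent. Multiply first ratio by 7: a:b = 35:28
Multiply second ratio by 4: b:c = 28:44
Now b = 28 in both, so a:b:c = 35:28:44
Therefore a:c = 35:44
Simplify by GCD: a:c = 35:44

35:44


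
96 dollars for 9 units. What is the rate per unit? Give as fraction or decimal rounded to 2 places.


Total dollars = 96
Number of units = 9
Unit rate = 96 / 9
= 10.67 dollars per unit

10.67


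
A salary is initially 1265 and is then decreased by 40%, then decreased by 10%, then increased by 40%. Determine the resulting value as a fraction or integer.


Start: 1265
Step 1: decrease by 40% => multiply by 60/100
  1265 * 60/100 = 759
Step 2: decrease by 10% => multiply by 90/100
  759 * 90/100 = 6831/10
Step 3: increase by 40% => multiply by 140/100
  6831/10 * 140/100 = 47817/50
Final value = 47817/50

47817/50


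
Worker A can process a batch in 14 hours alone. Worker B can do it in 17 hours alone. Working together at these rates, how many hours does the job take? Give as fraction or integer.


Rate of A = 1/14 job per hour
Rate of B = 1/17 job per hour
Combined rate = 1/14 + 1/17
Find common denominator: (17 + 14)/(14*17) = 31/238
Combined rate = 31/238 job per hour
Time together = 1 / (31/238) = 238/31 hours

238/31


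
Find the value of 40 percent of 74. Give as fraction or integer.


Compute 40% of 74
Convert percentage: 40% = 40/100
Multiply: 74 * 40/100
= 2960/100
= 148/5

148/5


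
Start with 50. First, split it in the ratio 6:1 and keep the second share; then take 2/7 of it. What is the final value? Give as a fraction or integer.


Start with 50.
Step 1: Split 6:1, second share = 50 * 1/7 = 50/7
Step 2: Take 2/7: 50/7 * 2/7 = 100/49
Final result = 100/49

100/49


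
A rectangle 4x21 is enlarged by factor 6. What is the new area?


Original dimensions: 4 x 21
Enlargement factor = 6
New width = 4 * 6 = 24
New height = 21 * 6 = 126
New area = 24 * 126 = 3024

3024


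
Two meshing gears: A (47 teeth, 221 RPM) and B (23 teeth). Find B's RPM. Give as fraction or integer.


Gear ratio: teeth_A * RPM_A = teeth_B * RPM_B
47 * 221 = 23 * RPM_B
10387 = 23 * RPM_B
RPM_B = 10387 / 23
RPM_B = 10387/23

10387/23


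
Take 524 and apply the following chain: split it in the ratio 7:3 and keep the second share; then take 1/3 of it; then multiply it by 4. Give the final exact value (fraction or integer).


Start with 524.
Step 1: Split 7:3, second share = 524 * 3/10 = 786/5
Step 2: Take 1/3: 786/5 * 1/3 = 262/5
Step 3: Multiply by 4: 262/5 * 4 = 1048/5
Final result = 1048/5

1048/5


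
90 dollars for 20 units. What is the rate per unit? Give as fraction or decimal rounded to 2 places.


Total dollars = 90
Number of units = 20
Unit rate = 90 / 20
= 4.50 dollars per unit

4.50


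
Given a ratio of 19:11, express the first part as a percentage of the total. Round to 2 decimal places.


Total parts = 19 + 11 = 30
First part fraction = 19/30
Percentage = (19/30) * 100
= 0.633333 * 100
= 63.33%

63.33


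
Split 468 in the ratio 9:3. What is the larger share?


Total parts = 9 + 3 = 12
Value per part = 468 / 12 = 39
First share = 9 * 39 = 351
Second share = 3 * 39 = 117
Larger share = 351

351


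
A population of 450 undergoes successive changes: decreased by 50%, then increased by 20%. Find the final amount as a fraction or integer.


Start: 450
Step 1: decrease by 50% => multiply by 50/100
  450 * 50/100 = 225
Step 2: increase by 20% => multiply by 120/100
  225 * 120/100 = 270
Final value = 270

270


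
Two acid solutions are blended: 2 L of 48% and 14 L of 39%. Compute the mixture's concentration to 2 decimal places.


Solute in mixture 1 = 48% of 2 L = 2*48/100 = 24/25 L
Solute in mixture 2 = 39% of 14 L = 14*39/100 = 273/50 L
Total solute = 24/25 + 273/50 = 321/50 L
Total volume = 2 + 14 = 16 L
Final concentration = 321/50/16 * 100 = 40.13%

40.13


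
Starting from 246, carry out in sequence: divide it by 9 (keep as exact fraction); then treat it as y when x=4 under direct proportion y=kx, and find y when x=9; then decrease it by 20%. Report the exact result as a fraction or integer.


Start with 246.
Step 1: Divide by 9: 246 / 9 = 82/3
Step 2: Direct prop: k = (82/3)/4; new y = k*9 = 82/3*9/4 = 123/2
Step 3: Decrease by 20%: 123/2 * 80/100 = 246/5
Final result = 246/5

246/5


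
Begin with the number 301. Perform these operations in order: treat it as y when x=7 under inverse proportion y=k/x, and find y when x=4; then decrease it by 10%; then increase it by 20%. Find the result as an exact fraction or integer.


Start with 301.
Step 1: Inverse prop: k = (301)*7; new y = k/4 = 301*7/4 = 2107/4
Step 2: Decrease by 10%: 2107/4 * 90/100 = 18963/40
Step 3: Increase by 20%: 18963/40 * 120/100 = 56889/100
Final result = 56889/100

56889/100


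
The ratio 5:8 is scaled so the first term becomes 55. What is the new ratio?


Original ratio: 5:8
First term target: 55
Scale factor = 55 / 5 = 11
Multiply second term: 8 * 11 = 88
Equivalent ratio = 55:88

55:88


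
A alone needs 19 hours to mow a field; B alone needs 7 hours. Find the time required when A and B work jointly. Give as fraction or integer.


Rate of A = 1/19 job per hour
Rate of B = 1/7 job per hour
Combined rate = 1/19 + 1/7
Find common denominator: (7 + 19)/(19*7) = 26/133
Combined rate = 26/133 job per hour
Time together = 1 / (26/133) = 133/26 hours

133/26


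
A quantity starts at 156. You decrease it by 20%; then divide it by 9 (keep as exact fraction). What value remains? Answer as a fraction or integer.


Start with 156.
Step 1: Decrease by 20%: 156 * 80/100 = 624/5
Step 2: Divide by 9: 624/5 / 9 = 208/15
Final result = 208/15

208/15


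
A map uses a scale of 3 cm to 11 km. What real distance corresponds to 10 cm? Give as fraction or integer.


Map scale: 3 cm = 11 km
Measured distance on map = 10 cm
Set up proportion: 10 * 11 / 3
= 110 / 3
= 110/3 km

110/3


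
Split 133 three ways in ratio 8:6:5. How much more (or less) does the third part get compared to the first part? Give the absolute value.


Total parts = 8 + 6 + 5 = 19
Value per part = 133 / 19 = 7
Shares: 8*7=56, 6*7=42, 5*7=35
Third share = 35, first share = 56
Difference = |35 - 56| = 21

21


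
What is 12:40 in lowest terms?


Find GCD(12, 40)
GCD = 4
Divide both by 4: 12/4 = 3, 40/4 = 10
Simplified ratio = 3:10

3:10


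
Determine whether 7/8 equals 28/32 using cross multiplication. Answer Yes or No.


Cross multiply to check 7/8 = 28/32
Left cross product: 7 * 32 = 224
Right cross product: 8 * 28 = 224
224 = 224
Equal, so proportions match => Yes

Yes


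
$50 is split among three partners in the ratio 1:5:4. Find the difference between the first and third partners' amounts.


Total parts = 1 + 5 + 4 = 10
Value per part = 50 / 10 = 5
Shares: 1*5=5, 5*5=25, 4*5=20
First share = 5, third share = 20
Difference = |5 - 20| = 15

15


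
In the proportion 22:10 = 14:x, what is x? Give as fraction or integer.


Setting up: 22/10 = 14/x
Cross multiply: 22 * x = 10 * 14
22x = 140
x = 140/22
x = 70/11

70/11


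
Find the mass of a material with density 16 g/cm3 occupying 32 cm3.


Using mass = density * volume
Density = 16 g/cm3
Volume = 32 cm3
Mass = 16 * 32
= 512 g

512


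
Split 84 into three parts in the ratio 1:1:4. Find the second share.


Ratio = 1:1:4
Total parts = 1 + 1 + 4 = 6
Value per part = 84 / 6 = 14
First share = 1 * 14 = 14
Middle share = 1 * 14 = 14
Third share = 4 * 14 = 56

14


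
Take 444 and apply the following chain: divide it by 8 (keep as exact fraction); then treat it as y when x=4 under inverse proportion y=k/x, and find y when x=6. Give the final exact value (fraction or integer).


Start with 444.
Step 1: Divide by 8: 444 / 8 = 111/2
Step 2: Inverse prop: k = (111/2)*4; new y = k/6 = 111/2*4/6 = 37
Final result = 37

37


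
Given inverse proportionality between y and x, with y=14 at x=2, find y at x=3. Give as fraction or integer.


Inverse proportion: y = k/x
Find k: k = 2 * 14 = 28
Compute y at x=3: y = 28/3
y = 28/3

28/3


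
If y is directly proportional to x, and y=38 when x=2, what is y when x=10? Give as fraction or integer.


Direct proportion: y = kx
Find k: k = 38/2 = 19
Compute y at x=10: y = 19 * 10
y = 190

190


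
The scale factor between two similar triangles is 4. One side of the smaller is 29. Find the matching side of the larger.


Similar triangles have proportional sides
Scale factor = 4
Smaller side = 29
Corresponding larger side = 29 * 4
= 116

116


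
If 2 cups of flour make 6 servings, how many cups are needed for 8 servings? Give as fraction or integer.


Original: 2 cups for 6 servings
Target servings = 8
Scaling factor = 8/6
New amount = 2 * 8/6
= 16/6
= 8/3 cups

8/3


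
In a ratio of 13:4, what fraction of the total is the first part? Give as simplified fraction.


Total parts = 13 + 4 = 17
First part fraction = 13/17
Simplify: 13/17 = 13/17

13/17


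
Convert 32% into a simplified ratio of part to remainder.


Part = 32%, Remainder = 68%
Ratio = 32:68
GCD(32, 68) = 4
Simplify: 8:17 = 8:17

8:17


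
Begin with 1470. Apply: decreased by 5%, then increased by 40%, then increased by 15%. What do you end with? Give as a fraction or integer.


Start: 1470
Step 1: decrease by 5% => multiply by 95/100
  1470 * 95/100 = 2793/2
Step 2: increase by 40% => multiply by 140/100
  2793/2 * 140/100 = 19551/10
Step 3: increase by 15% => multiply by 115/100
  19551/10 * 115/100 = 449673/200
Final value = 449673/200

449673/200


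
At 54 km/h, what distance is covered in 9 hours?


Using distance = speed * time
Speed = 54 km/h
Time = 9 hours
Distance = 54 * 9
= 486 km

486


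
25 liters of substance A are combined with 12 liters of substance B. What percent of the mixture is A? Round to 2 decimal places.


Volume of A = 25 L
Volume of B = 12 L
Total volume = 25 + 12 = 37 L
Percentage of A = (25/37) * 100
= 67.57%

67.57


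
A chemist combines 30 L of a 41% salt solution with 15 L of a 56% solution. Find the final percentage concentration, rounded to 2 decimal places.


Solute in mixture 1 = 41% of 30 L = 30*41/100 = 123/10 L
Solute in mixture 2 = 56% of 15 L = 15*56/100 = 42/5 L
Total solute = 123/10 + 42/5 = 207/10 L
Total volume = 30 + 15 = 45 L
Final concentration = 207/10/45 * 100 = 46.00%

46.00


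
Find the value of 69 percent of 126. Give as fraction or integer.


Compute 69% of 126
Convert percentage: 69% = 69/100
Multiply: 126 * 69/100
= 8694/100
= 4347/50

4347/50


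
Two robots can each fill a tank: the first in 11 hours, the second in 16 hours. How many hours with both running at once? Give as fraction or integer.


Rate of A = 1/11 job per hour
Rate of B = 1/16 job per hour
Combined rate = 1/11 + 1/16
Find common denominator: (16 + 11)/(11*16) = 27/176
Combined rate = 27/176 job per hour
Time together = 1 / (27/176) = 176/27 hours

176/27


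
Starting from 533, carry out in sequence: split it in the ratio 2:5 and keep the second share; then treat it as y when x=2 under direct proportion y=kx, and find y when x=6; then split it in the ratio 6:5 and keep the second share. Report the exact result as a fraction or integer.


Start with 533.
Step 1: Split 2:5, second share = 533 * 5/7 = 2665/7
Step 2: Direct prop: k = (2665/7)/2; new y = k*6 = 2665/7*6/2 = 7995/7
Step 3: Split 6:5, second share = 7995/7 * 5/11 = 39975/77
Final result = 39975/77

39975/77


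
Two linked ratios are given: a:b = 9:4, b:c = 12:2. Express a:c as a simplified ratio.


Given a:b = 9:4 and b:c = 12:2
Make b consistent. Multiply first ratio by 12: a:b = 108:48
Multiply second ratio by 4: b:c = 48:8
Now b = 48 in both, so a:b:c = 108:48:8
Therefore a:c = 108:8
Simplify by GCD: a:c = 27:2

27:2


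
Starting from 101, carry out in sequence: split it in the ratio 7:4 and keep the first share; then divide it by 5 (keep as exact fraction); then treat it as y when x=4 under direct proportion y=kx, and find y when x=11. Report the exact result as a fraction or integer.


Start with 101.
Step 1: Split 7:4, first share = 101 * 7/11 = 707/11
Step 2: Divide by 5: 707/11 / 5 = 707/55
Step 3: Direct prop: k = (707/55)/4; new y = k*11 = 707/55*11/4 = 707/20
Final result = 707/20

707/20


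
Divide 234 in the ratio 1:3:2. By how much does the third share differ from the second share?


Total parts = 1 + 3 + 2 = 6
Value per part = 234 / 6 = 39
Shares: 1*39=39, 3*39=117, 2*39=78
Third share = 78, second share = 117
Difference = |78 - 117| = 39

39


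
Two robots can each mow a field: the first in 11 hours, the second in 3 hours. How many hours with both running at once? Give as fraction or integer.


Rate of A = 1/11 job per hour
Rate of B = 1/3 job per hour
Combined rate = 1/11 + 1/3
Find common denominator: (3 + 11)/(11*3) = 14/33
Combined rate = 14/33 job per hour
Time together = 1 / (14/33) = 33/14 hours

33/14


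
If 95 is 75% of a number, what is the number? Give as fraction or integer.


Given: 95 is 75% of the whole
Set up: 95 = 75/100 * whole
whole = 95 * 100 / 75
whole = 9500 / 75
whole = 380/3

380/3


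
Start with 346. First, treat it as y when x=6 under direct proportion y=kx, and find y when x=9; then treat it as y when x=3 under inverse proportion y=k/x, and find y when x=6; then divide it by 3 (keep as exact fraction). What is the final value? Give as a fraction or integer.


Start with 346.
Step 1: Direct prop: k = (346)/6; new y = k*9 = 346*9/6 = 519
Step 2: Inverse prop: k = (519)*3; new y = k/6 = 519*3/6 = 519/2
Step 3: Divide by 3: 519/2 / 3 = 173/2
Final result = 173/2

173/2


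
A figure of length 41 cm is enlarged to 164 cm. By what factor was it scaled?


Original length = 41 cm
Scaled length = 164 cm
Scale factor = 164 / 41
= 4

4


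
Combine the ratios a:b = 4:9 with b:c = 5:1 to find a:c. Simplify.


Given a:b = 4:9 and b:c = 5:1
Make b consistent. Multiply first ratio by 5: a:b = 20:45
Multiply second ratio by 9: b:c = 45:9
Now b = 45 in both, so a:b:c = 20:45:9
Therefore a:c = 20:9
Simplify by GCD: a:c = 20:9

20:9


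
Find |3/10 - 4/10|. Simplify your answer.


Simplify: 3/10 = 3/10 and 4/10 = 2/5
Find common denominator: LCD = 10
Convert: 3/10 and 4/10
Difference = |3 - 4|/10 = 1/10
Simplified = 1/10

1/10


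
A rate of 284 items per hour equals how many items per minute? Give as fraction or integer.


Converting from per hour to per minute
Rate = 284 items per hour
Divide by 60: 284/60
= 71/15 items per minute

71/15


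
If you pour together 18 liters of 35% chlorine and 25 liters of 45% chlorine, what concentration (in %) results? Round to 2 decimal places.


Solute in mixture 1 = 35% of 18 L = 18*35/100 = 63/10 L
Solute in mixture 2 = 45% of 25 L = 25*45/100 = 45/4 L
Total solute = 63/10 + 45/4 = 351/20 L
Total volume = 18 + 25 = 43 L
Final concentration = 351/20/43 * 100 = 40.81%

40.81


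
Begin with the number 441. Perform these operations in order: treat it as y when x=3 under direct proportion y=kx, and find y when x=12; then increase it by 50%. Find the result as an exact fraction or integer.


Start with 441.
Step 1: Direct prop: k = (441)/3; new y = k*12 = 441*12/3 = 1764
Step 2: Increase by 50%: 1764 * 150/100 = 2646
Final result = 2646

2646


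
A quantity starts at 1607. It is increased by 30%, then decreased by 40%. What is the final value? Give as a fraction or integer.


Start: 1607
Step 1: increase by 30% => multiply by 130/100
  1607 * 130/100 = 20891/10
Step 2: decrease by 40% => multiply by 60/100
  20891/10 * 60/100 = 62673/50
Final value = 62673/50

62673/50


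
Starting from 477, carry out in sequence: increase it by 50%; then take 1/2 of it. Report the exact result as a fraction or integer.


Start with 477.
Step 1: Increase by 50%: 477 * 150/100 = 1431/2
Step 2: Take 1/2: 1431/2 * 1/2 = 1431/4
Final result = 1431/4

1431/4


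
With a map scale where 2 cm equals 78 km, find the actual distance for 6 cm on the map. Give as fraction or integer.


Map scale: 2 cm = 78 km
Measured distance on map = 6 cm
Set up proportion: 6 * 78 / 2
= 468 / 2
= 234 km

234


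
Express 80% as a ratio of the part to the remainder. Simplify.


Part = 80%, Remainder = 20%
Ratio = 80:20
GCD(80, 20) = 20
Simplify: 4:1 = 4:1

4:1


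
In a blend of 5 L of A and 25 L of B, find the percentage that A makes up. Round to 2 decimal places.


Volume of A = 5 L
Volume of B = 25 L
Total volume = 5 + 25 = 30 L
Percentage of A = (5/30) * 100
= 16.67%

16.67


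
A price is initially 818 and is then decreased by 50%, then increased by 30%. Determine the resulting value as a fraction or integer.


Start: 818
Step 1: decrease by 50% => multiply by 50/100
  818 * 50/100 = 409
Step 2: increase by 30% => multiply by 130/100
  409 * 130/100 = 5317/10
Final value = 5317/10

5317/10


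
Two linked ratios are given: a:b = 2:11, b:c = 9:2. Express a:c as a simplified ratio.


Given a:b = 2:11 and b:c = 9:2
Make b consistent. Multiply first ratio by 9: a:b = 18:99
Multiply second ratio by 11: b:c = 99:22
Now b = 99 in both, so a:b:c = 18:99:22
Therefore a:c = 18:22
Simplify by GCD: a:c = 9:11

9:11


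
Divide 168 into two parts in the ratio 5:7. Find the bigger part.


Total parts = 5 + 7 = 12
Value per part = 168 / 12 = 14
First share = 5 * 14 = 70
Second share = 7 * 14 = 98
Larger share = 98

98


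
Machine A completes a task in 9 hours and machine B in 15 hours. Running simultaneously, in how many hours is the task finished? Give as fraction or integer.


Rate of A = 1/9 job per hour
Rate of B = 1/15 job per hour
Combined rate = 1/9 + 1/15
Find common denominator: (15 + 9)/(9*15) = 24/135
Combined rate = 8/45 job per hour
Time together = 1 / (8/45) = 45/8 hours

45/8


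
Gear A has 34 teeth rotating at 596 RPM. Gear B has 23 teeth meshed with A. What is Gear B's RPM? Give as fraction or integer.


Gear ratio: teeth_A * RPM_A = teeth_B * RPM_B
34 * 596 = 23 * RPM_B
20264 = 23 * RPM_B
RPM_B = 20264 / 23
RPM_B = 20264/23

20264/23


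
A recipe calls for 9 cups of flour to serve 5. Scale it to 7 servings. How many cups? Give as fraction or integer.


Original: 9 cups for 5 servings
Target servings = 7
Scaling factor = 7/5
New amount = 9 * 7/5
= 63/5
= 63/5 cups

63/5


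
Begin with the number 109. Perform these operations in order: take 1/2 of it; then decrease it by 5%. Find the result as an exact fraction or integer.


Start with 109.
Step 1: Take 1/2: 109 * 1/2 = 109/2
Step 2: Decrease by 5%: 109/2 * 95/100 = 2071/40
Final result = 2071/40

2071/40


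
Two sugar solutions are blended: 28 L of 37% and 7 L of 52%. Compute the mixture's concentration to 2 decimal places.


Solute in mixture 1 = 37% of 28 L = 28*37/100 = 259/25 L
Solute in mixture 2 = 52% of 7 L = 7*52/100 = 91/25 L
Total solute = 259/25 + 91/25 = 14 L
Total volume = 28 + 7 = 35 L
Final concentration = 14/35 * 100 = 40.00%

40.00


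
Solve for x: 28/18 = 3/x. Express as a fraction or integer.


Setting up: 28/18 = 3/x
Cross multiply: 28 * x = 18 * 3
28x = 54
x = 54/28
x = 27/14

27/14


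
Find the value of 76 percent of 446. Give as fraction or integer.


Compute 76% of 446
Convert percentage: 76% = 76/100
Multiply: 446 * 76/100
= 33896/100
= 8474/25

8474/25


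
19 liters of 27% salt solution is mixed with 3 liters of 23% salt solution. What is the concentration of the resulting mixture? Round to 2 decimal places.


Solute in mixture 1 = 27% of 19 L = 19*27/100 = 513/100 L
Solute in mixture 2 = 23% of 3 L = 3*23/100 = 69/100 L
Total solute = 513/100 + 69/100 = 291/50 L
Total volume = 19 + 3 = 22 L
Final concentration = 291/50/22 * 100 = 26.45%

26.45


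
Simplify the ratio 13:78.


Find GCD(13, 78)
GCD = 13
Divide both by 13: 13/13 = 1, 78/13 = 6
Simplified ratio = 1:6

1:6


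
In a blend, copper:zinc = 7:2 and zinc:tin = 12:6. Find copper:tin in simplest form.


Given a:b = 7:2 and b:c = 12:6
Make b consistent. Multiply first ratio by 12: a:b = 84:24
Multiply second ratio by 2: b:c = 24:12
Now b = 24 in both, so a:b:c = 84:24:12
Therefore a:c = 84:12
Simplify by GCD: a:c = 7:1

7:1


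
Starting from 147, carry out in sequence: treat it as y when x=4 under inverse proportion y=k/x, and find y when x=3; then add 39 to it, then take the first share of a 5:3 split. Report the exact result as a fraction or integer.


Start with 147.
Step 1: Inverse prop: k = (147)*4; new y = k/3 = 147*4/3 = 196
Step 2: Add 39: 196+39=235; split 5:3 first = 235*5/8 = 1175/8
Final result = 1175/8

1175/8


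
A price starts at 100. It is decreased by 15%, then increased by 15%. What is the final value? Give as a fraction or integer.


Start: 100
Step 1: decrease by 15% => multiply by 85/100
  100 * 85/100 = 85
Step 2: increase by 15% => multiply by 115/100
  85 * 115/100 = 391/4
Final value = 391/4

391/4


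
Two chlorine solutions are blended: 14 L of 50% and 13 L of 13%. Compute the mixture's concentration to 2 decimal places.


Solute in mixture 1 = 50% of 14 L = 14*50/100 = 7 L
Solute in mixture 2 = 13% of 13 L = 13*13/100 = 169/100 L
Total solute = 7 + 169/100 = 869/100 L
Total volume = 14 + 13 = 27 L
Final concentration = 869/100/27 * 100 = 32.19%

32.19


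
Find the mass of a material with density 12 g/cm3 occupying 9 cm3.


Using mass = density * volume
Density = 12 g/cm3
Volume = 9 cm3
Mass = 12 * 9
= 108 g

108


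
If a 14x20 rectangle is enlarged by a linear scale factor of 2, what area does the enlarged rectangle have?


Original dimensions: 14 x 20
Enlargement factor = 2
New width = 14 * 2 = 28
New height = 20 * 2 = 40
New area = 28 * 40 = 1120

1120
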